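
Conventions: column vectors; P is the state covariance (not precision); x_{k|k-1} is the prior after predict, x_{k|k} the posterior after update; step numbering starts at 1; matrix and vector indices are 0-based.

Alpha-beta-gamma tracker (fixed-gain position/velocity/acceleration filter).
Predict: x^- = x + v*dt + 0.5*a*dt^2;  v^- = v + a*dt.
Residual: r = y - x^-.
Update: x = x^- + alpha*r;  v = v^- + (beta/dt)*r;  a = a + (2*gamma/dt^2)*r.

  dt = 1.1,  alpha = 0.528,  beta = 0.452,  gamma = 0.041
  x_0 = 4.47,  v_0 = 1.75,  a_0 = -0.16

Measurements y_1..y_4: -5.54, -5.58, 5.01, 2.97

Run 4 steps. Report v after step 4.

v_post = 2.5401

step 1: x_pred=6.2982  r=-11.8382  x^+=0.0476  v^+=-3.2904  a^+=-0.9623
step 2: x_pred=-4.1540  r=-1.4260  x^+=-4.9069  v^+=-4.9349  a^+=-1.0589
step 3: x_pred=-10.9759  r=15.9859  x^+=-2.5353  v^+=0.4691  a^+=0.0244
step 4: x_pred=-2.0045  r=4.9745  x^+=0.6220  v^+=2.5401  a^+=0.3616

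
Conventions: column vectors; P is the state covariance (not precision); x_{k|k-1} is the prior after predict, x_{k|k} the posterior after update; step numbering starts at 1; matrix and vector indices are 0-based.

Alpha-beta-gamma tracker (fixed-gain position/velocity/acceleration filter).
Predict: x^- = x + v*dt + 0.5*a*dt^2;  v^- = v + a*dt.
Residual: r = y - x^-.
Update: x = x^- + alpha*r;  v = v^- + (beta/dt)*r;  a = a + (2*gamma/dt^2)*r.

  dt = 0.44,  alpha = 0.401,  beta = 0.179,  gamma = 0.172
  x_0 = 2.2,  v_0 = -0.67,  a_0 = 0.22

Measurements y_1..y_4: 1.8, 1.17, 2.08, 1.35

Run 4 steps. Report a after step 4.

step 1: x_pred=1.9265  r=-0.1265  x^+=1.8758  v^+=-0.6247  a^+=-0.0048
step 2: x_pred=1.6005  r=-0.4305  x^+=1.4278  v^+=-0.8019  a^+=-0.7696
step 3: x_pred=1.0005  r=1.0795  x^+=1.4334  v^+=-0.7014  a^+=1.1485
step 4: x_pred=1.2360  r=0.1140  x^+=1.2817  v^+=-0.1496  a^+=1.3511

a_post = 1.3511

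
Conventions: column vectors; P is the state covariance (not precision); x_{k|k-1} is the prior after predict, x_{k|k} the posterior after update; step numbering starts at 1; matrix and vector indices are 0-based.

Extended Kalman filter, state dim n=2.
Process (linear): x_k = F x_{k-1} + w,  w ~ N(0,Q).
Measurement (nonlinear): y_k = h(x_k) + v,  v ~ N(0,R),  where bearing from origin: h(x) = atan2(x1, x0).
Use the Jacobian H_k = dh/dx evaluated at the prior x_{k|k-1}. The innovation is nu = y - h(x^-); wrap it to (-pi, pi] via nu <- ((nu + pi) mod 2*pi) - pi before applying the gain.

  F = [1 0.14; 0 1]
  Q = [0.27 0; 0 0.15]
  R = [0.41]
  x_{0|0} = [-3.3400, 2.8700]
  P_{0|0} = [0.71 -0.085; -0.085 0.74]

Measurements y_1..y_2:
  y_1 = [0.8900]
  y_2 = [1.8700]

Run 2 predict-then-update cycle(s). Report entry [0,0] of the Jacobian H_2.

H_jac[0,0] = -0.2233

step 1: x^-=[-2.9382, 2.8700]  P^-=[0.9707 0.0186; 0.0186 0.8900]  H_jac=[-0.1701 -0.1742]  S=[0.4662]  K=[-0.3612; -0.3393]  nu=[-1.4779]  x^+=[-2.4044, 3.3714]  P^+=[0.9099 -0.0385; -0.0385 0.8363]
step 2: x^-=[-1.9324, 3.3714]  P^-=[1.1855 0.0786; 0.0786 0.9863]  H_jac=[-0.2233 -0.1280]  S=[0.4897]  K=[-0.5610; -0.2935]  nu=[-0.2213]  x^+=[-1.8083, 3.4364]  P^+=[1.0314 -0.0021; -0.0021 0.9441]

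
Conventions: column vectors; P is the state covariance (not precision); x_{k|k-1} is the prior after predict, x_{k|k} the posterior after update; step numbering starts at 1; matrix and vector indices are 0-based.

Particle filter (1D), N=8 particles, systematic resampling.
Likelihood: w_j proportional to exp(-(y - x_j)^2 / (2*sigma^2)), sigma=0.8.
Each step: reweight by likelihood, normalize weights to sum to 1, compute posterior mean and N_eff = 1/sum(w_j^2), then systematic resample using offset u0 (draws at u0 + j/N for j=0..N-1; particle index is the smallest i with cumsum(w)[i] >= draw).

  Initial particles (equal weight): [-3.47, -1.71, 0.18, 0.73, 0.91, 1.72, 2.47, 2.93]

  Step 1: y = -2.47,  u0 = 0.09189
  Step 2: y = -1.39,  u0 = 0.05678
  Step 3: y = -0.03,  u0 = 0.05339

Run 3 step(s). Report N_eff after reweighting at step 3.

N_eff = 8.0000

step 1: w=[0.4165, 0.5793, 0.0038, 0.0003, 0.0001, 0.0000, 0.0000, 0.0000]  mean=-2.4348  Neff=1.9643  idx=[0, 0, 0, 1, 1, 1, 1, 1]
step 2: w=[0.0072, 0.0072, 0.0072, 0.1957, 0.1957, 0.1957, 0.1957, 0.1957]  mean=-1.7481  Neff=5.2195  idx=[3, 3, 4, 5, 5, 6, 7, 7]
step 3: w=[0.1250, 0.1250, 0.1250, 0.1250, 0.1250, 0.1250, 0.1250, 0.1250]  mean=-1.7100  Neff=8.0000  idx=[0, 1, 2, 3, 4, 5, 6, 7]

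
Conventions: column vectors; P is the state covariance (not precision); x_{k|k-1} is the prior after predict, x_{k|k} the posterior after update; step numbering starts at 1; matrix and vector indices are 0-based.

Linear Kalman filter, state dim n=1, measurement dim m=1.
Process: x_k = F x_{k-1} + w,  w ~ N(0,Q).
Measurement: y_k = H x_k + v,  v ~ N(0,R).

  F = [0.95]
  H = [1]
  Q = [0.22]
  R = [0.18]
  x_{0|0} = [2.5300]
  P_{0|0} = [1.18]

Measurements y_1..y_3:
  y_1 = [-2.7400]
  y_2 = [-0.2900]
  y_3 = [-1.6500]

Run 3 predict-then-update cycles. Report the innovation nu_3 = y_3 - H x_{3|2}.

innov = [-0.8347]

step 1: x^-=[2.4035]  P^-=[1.2849]  S=[1.4649]  K=[0.8771]  nu=[-5.1435]  x^+=[-2.1080]  P^+=[0.1579]
step 2: x^-=[-2.0026]  P^-=[0.3625]  S=[0.5425]  K=[0.6682]  nu=[1.7126]  x^+=[-0.8583]  P^+=[0.1203]
step 3: x^-=[-0.8153]  P^-=[0.3285]  S=[0.5085]  K=[0.6461]  nu=[-0.8347]  x^+=[-1.3546]  P^+=[0.1163]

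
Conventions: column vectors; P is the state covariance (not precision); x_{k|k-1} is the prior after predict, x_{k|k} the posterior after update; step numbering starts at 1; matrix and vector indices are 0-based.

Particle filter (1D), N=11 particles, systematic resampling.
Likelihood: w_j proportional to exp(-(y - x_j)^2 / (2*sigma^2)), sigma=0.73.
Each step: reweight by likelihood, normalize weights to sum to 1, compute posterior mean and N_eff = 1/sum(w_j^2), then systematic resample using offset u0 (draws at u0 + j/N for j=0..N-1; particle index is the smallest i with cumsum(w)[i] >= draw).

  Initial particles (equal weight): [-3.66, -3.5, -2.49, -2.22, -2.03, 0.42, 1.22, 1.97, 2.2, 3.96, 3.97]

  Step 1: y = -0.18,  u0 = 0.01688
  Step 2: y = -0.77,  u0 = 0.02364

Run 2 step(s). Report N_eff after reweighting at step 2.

N_eff = 9.1462

step 1: w=[0.0000, 0.0000, 0.0070, 0.0210, 0.0421, 0.7450, 0.1660, 0.0137, 0.0051, 0.0000, 0.0000]  mean=0.4039  Neff=1.7092  idx=[3, 5, 5, 5, 5, 5, 5, 5, 5, 6, 6]
step 2: w=[0.0603, 0.1148, 0.1148, 0.1148, 0.1148, 0.1148, 0.1148, 0.1148, 0.1148, 0.0106, 0.0106]  mean=0.2777  Neff=9.1462  idx=[0, 1, 2, 3, 3, 4, 5, 6, 7, 7, 8]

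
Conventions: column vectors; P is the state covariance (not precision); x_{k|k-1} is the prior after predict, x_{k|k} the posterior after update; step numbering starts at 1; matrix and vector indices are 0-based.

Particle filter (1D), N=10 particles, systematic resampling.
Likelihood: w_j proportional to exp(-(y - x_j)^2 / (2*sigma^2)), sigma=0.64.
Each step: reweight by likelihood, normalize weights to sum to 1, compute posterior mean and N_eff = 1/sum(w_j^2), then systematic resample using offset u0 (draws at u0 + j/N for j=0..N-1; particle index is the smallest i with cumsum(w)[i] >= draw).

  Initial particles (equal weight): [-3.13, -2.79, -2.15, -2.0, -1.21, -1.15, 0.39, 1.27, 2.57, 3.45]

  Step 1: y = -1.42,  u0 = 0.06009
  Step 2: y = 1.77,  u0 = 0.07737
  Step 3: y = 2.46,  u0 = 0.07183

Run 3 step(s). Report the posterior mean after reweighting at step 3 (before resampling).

post_mean = -1.1669

step 1: w=[0.0088, 0.0317, 0.1633, 0.2076, 0.2966, 0.2863, 0.0057, 0.0000, 0.0000, 0.0000]  mean=-1.5680  Neff=4.1530  idx=[2, 2, 3, 3, 4, 4, 4, 5, 5, 5]
step 2: w=[0.0000, 0.0000, 0.0002, 0.0002, 0.1311, 0.1311, 0.1311, 0.2020, 0.2020, 0.2020]  mean=-1.1740  Neff=5.7457  idx=[4, 5, 6, 6, 7, 7, 8, 8, 9, 9]
step 3: w=[0.0703, 0.0703, 0.0703, 0.0703, 0.1198, 0.1198, 0.1198, 0.1198, 0.1198, 0.1198]  mean=-1.1669  Neff=9.4443  idx=[1, 2, 3, 4, 5, 6, 7, 8, 8, 9]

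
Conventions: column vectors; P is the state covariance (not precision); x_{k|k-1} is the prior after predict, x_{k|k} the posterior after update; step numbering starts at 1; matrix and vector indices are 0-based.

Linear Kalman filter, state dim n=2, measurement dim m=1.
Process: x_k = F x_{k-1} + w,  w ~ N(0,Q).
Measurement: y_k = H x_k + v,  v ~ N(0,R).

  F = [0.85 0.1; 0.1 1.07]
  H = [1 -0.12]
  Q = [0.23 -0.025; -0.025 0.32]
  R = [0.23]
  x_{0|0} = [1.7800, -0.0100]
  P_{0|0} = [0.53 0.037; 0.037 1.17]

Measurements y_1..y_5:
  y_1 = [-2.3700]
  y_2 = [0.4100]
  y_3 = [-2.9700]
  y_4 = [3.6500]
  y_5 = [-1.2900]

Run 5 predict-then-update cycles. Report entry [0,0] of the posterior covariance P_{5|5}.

P_post[0,0] = 0.2358

step 1: x^-=[1.5120, 0.1673]  P^-=[0.6309 0.1793; 0.1793 1.6728]  S=[0.8420]  K=[0.7238; -0.0255]  nu=[-3.8619]  x^+=[-1.2832, 0.2658]  P^+=[0.1898 0.1948; 0.1948 1.6722]
step 2: x^-=[-1.0641, 0.1561]  P^-=[0.4170 0.3492; 0.3492 2.2781]  S=[0.5960]  K=[0.6294; 0.1272]  nu=[1.4928]  x^+=[-0.1246, 0.3459]  P^+=[0.1809 0.3015; 0.3015 2.2684]
step 3: x^-=[-0.0713, 0.3577]  P^-=[0.4347 0.5103; 0.5103 2.9835]  S=[0.5851]  K=[0.6382; 0.2603]  nu=[-2.8558]  x^+=[-1.8938, -0.3855]  P^+=[0.1964 0.4131; 0.4131 2.9438]
step 4: x^-=[-1.6482, -0.6019]  P^-=[0.4715 0.6865; 0.6865 3.7808]  S=[0.5912]  K=[0.6582; 0.3939]  nu=[5.2260]  x^+=[1.7917, 1.4564]  P^+=[0.2154 0.5333; 0.5333 3.6891]
step 5: x^-=[1.6686, 1.7375]  P^-=[0.5132 0.8784; 0.8784 4.6599]  S=[0.5995]  K=[0.6802; 0.5325]  nu=[-2.7501]  x^+=[-0.2021, 0.2732]  P^+=[0.2358 0.6613; 0.6613 4.4899]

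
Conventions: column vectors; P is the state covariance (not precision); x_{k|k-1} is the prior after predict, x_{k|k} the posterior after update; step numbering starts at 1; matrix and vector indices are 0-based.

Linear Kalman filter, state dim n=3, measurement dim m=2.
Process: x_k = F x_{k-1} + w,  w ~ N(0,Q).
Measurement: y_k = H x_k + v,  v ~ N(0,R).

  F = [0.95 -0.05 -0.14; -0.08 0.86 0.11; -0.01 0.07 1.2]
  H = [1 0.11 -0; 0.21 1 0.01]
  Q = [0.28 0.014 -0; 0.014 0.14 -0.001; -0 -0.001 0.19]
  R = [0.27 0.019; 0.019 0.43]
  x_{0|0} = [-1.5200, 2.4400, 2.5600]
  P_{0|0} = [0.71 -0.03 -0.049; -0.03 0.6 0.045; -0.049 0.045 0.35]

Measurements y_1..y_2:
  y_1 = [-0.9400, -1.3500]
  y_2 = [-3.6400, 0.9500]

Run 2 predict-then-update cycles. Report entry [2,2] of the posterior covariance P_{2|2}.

P_post[2,2] = 1.1178

step 1: x^-=[-1.9244, 2.5016, 3.2580]  P^-=[0.9456 -0.1071 -0.1287; -0.1071 0.6060 0.1339; -0.1287 0.1339 0.7058]  S=[1.1994 0.1735; 0.1735 1.0350]  K=[0.7850 -0.0445; -0.1184 0.5850; -0.1137 0.1291]  nu=[0.7092, -3.4801]  x^+=[-1.2128, 0.3819, 2.7281]  P^+=[0.2165 -0.0493 -0.0342; -0.0493 0.2591 0.0537; -0.0342 0.0537 0.6781]
step 2: x^-=[-1.5532, 0.7256, 3.3125]  P^-=[0.5039 -0.0753 -0.1629; -0.0753 0.3588 0.1642; -0.1629 0.1642 1.1777]  S=[0.7617 0.0858; 0.0858 0.7821]  K=[0.6546 -0.0349; -0.0979 0.4514; -0.2133 0.2046]  nu=[-2.1666, 0.5175]  x^+=[-2.9896, 1.1712, 3.8805]  P^+=[0.1805 -0.0398 -0.0632; -0.0398 0.1997 0.0860; -0.0632 0.0860 1.1178]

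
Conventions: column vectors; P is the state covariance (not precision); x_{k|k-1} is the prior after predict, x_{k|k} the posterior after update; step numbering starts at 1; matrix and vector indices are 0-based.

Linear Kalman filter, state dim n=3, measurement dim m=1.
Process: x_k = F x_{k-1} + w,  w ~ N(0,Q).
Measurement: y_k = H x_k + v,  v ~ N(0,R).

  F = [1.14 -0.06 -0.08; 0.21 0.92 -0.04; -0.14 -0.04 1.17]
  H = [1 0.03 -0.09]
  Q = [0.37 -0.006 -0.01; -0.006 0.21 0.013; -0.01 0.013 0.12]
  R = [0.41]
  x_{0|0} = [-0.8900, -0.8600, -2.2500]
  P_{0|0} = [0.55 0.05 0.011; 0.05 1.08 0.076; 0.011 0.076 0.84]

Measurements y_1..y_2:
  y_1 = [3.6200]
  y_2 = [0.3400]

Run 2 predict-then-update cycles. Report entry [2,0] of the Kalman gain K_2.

K[2,0] = -0.2371

step 1: x^-=[-0.7830, -0.8881, -2.4735]  P^-=[1.0859 0.1145 -0.1660; 0.1145 1.1633 -0.0044; -0.1660 -0.0044 1.2722]  S=[1.5440]  K=[0.7152; 0.0970; -0.1817]  nu=[4.2070]  x^+=[2.2259, -0.4801, -3.2380]  P^+=[0.2961 0.0074 0.0347; 0.0074 1.1487 0.0228; 0.0347 0.0228 1.2212]
step 2: x^-=[2.8253, 0.1553, -4.0809]  P^-=[0.7597 0.0092 -0.1239; 0.0092 1.1979 -0.0628; -0.1239 -0.0628 1.7860]  S=[1.2084]  K=[0.6381; 0.0420; -0.2371]  nu=[-2.8573]  x^+=[1.0021, 0.0351, -3.4034]  P^+=[0.2676 -0.0232 0.0589; -0.0232 1.1957 -0.0508; 0.0589 -0.0508 1.7180]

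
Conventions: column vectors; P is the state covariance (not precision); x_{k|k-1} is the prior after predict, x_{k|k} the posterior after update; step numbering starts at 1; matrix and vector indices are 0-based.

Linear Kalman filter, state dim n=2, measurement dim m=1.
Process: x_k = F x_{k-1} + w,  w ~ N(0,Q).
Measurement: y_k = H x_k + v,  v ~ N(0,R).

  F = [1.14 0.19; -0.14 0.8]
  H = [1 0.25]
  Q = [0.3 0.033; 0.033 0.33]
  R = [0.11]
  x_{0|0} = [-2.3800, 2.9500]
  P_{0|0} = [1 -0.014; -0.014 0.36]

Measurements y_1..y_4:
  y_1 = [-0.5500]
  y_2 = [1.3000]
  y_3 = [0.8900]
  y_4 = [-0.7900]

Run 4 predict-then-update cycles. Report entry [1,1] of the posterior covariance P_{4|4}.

step 1: x^-=[-2.1527, 2.6932]  P^-=[1.6065 -0.0843; -0.0843 0.5831]  S=[1.7108]  K=[0.9267; 0.0360]  nu=[0.9294]  x^+=[-1.2914, 2.7266]  P^+=[0.1373 -0.1413; -0.1413 0.5809]
step 2: x^-=[-0.9542, 2.3621]  P^-=[0.4382 -0.0257; -0.0257 0.7361]  S=[0.5813]  K=[0.7427; 0.2724]  nu=[1.6636]  x^+=[0.2814, 2.8152]  P^+=[0.1175 -0.1433; -0.1433 0.6930]
step 3: x^-=[0.8557, 2.2128]  P^-=[0.4157 -0.0073; -0.0073 0.8079]  S=[0.5725]  K=[0.7229; 0.3401]  nu=[-0.5189]  x^+=[0.4806, 2.0363]  P^+=[0.1165 -0.1480; -0.1480 0.7417]
step 4: x^-=[0.9348, 1.5618]  P^-=[0.4141 -0.0039; -0.0039 0.8401]  S=[0.5746]  K=[0.7189; 0.3587]  nu=[-2.1152]  x^+=[-0.5858, 0.8031]  P^+=[0.1171 -0.1521; -0.1521 0.7662]

P_post[1,1] = 0.7662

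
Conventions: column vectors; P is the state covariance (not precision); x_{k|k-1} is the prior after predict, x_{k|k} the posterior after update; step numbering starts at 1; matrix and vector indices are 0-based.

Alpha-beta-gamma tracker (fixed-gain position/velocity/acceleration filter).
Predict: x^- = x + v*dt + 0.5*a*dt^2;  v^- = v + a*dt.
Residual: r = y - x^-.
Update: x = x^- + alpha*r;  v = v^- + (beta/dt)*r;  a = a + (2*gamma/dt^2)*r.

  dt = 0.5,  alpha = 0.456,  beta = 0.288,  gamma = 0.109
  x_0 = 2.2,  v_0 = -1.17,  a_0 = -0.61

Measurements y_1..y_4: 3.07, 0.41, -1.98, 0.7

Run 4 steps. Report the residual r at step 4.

resid = 3.1375

step 1: x_pred=1.5388  r=1.5312  x^+=2.2370  v^+=-0.5930  a^+=0.7252
step 2: x_pred=2.0312  r=-1.6212  x^+=1.2919  v^+=-1.1642  a^+=-0.6884
step 3: x_pred=0.6238  r=-2.6038  x^+=-0.5635  v^+=-3.0081  a^+=-2.9589
step 4: x_pred=-2.4375  r=3.1375  x^+=-1.0068  v^+=-2.6804  a^+=-0.2230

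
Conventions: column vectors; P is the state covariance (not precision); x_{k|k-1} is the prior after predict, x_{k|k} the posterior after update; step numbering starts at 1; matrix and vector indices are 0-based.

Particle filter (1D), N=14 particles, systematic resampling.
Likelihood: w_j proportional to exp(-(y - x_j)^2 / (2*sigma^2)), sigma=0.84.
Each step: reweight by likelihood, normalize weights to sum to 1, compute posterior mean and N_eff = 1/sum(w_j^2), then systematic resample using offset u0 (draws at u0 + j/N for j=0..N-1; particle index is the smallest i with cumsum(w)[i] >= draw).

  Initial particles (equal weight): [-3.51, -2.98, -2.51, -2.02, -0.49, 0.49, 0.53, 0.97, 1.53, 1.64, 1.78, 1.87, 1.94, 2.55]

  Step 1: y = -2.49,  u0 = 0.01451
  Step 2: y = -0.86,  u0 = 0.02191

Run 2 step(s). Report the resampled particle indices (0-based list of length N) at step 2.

step 1: w=[0.1477, 0.2604, 0.3086, 0.2640, 0.0181, 0.0006, 0.0005, 0.0001, 0.0000, 0.0000, 0.0000, 0.0000, 0.0000, 0.0000]  mean=-2.6107  Neff=3.9230  idx=[0, 0, 1, 1, 1, 1, 2, 2, 2, 2, 3, 3, 3, 3]
step 2: w=[0.0030, 0.0030, 0.0180, 0.0180, 0.0180, 0.0180, 0.0631, 0.0631, 0.0631, 0.0631, 0.1674, 0.1674, 0.1674, 0.1674]  mean=-2.2217  Neff=7.7307  idx=[2, 6, 7, 8, 9, 10, 10, 11, 11, 11, 12, 12, 13, 13]

resampled_idx = [2, 6, 7, 8, 9, 10, 10, 11, 11, 11, 12, 12, 13, 13]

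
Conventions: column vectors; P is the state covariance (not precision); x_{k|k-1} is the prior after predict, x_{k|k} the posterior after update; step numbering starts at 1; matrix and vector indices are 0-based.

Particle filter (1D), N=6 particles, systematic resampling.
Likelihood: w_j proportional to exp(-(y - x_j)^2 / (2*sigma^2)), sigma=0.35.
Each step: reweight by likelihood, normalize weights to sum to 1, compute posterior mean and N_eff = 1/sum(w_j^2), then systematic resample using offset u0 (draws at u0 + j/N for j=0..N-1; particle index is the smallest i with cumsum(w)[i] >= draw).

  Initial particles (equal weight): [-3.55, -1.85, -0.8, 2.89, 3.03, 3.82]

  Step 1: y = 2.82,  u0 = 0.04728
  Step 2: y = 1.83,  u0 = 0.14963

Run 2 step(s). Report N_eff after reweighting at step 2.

step 1: w=[0.0000, 0.0000, 0.0000, 0.5349, 0.4558, 0.0092]  mean=2.9624  Neff=2.0241  idx=[3, 3, 3, 4, 4, 4]
step 2: w=[0.2615, 0.2615, 0.2615, 0.0719, 0.0719, 0.0719]  mean=2.9202  Neff=4.5334  idx=[0, 1, 1, 2, 3, 5]

N_eff = 4.5334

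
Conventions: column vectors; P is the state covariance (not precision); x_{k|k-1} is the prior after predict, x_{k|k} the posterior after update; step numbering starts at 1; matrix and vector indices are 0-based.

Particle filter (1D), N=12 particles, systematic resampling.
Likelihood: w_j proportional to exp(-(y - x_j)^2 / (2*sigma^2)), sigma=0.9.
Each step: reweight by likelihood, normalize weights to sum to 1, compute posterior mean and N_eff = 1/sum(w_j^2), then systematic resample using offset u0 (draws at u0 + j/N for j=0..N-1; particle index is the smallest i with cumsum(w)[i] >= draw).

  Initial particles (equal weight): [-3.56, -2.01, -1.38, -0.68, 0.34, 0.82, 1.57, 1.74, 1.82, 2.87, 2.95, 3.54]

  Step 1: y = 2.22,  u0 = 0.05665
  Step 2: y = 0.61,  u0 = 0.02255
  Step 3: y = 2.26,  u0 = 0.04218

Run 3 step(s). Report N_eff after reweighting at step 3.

step 1: w=[0.0000, 0.0000, 0.0001, 0.0012, 0.0235, 0.0622, 0.1608, 0.1810, 0.1891, 0.1608, 0.1502, 0.0712]  mean=2.1261  Neff=6.5679  idx=[5, 6, 6, 7, 7, 8, 8, 9, 9, 10, 10, 11]
step 2: w=[0.2443, 0.1421, 0.1421, 0.1141, 0.1141, 0.1017, 0.1017, 0.0107, 0.0107, 0.0085, 0.0085, 0.0013]  mean=1.5304  Neff=6.7937  idx=[0, 0, 0, 1, 1, 2, 2, 3, 4, 5, 5, 6]
step 3: w=[0.0340, 0.0340, 0.0340, 0.0912, 0.0912, 0.0912, 0.0912, 0.1036, 0.1036, 0.1086, 0.1086, 0.1086]  mean=1.6101  Neff=10.6824  idx=[1, 3, 4, 5, 5, 6, 7, 8, 9, 10, 10, 11]

N_eff = 10.6824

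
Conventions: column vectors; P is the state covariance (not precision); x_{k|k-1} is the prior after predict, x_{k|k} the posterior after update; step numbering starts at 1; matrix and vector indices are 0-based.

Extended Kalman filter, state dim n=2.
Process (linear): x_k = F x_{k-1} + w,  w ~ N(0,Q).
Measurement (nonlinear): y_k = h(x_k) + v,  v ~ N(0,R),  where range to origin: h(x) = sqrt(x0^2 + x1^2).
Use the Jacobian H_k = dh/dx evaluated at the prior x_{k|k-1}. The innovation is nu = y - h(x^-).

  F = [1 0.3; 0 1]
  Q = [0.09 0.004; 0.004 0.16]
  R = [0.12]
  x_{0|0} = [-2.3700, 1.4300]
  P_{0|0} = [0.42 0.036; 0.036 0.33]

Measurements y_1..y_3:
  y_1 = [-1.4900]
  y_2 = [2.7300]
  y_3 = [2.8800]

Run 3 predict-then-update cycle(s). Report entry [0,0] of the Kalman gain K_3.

K[0,0] = 0.5393

step 1: x^-=[-1.9410, 1.4300]  P^-=[0.5613 0.1390; 0.1390 0.4900]  H_jac=[-0.8051 0.5931]  S=[0.5235]  K=[-0.7058; 0.3414]  nu=[-3.9009]  x^+=[0.8122, 0.0981]  P^+=[0.3005 0.2651; 0.2651 0.4290]
step 2: x^-=[0.8416, 0.0981]  P^-=[0.5882 0.3978; 0.3978 0.5890]  H_jac=[0.9933 0.1157]  S=[0.7997]  K=[0.7882; 0.5794]  nu=[1.8827]  x^+=[2.3255, 1.1888]  P^+=[0.0914 0.0326; 0.0326 0.3205]
step 3: x^-=[2.6822, 1.1888]  P^-=[0.2299 0.1328; 0.1328 0.4805]  H_jac=[0.9142 0.4052]  S=[0.4894]  K=[0.5393; 0.6459]  nu=[-0.0538]  x^+=[2.6531, 1.1541]  P^+=[0.0875 -0.0377; -0.0377 0.2763]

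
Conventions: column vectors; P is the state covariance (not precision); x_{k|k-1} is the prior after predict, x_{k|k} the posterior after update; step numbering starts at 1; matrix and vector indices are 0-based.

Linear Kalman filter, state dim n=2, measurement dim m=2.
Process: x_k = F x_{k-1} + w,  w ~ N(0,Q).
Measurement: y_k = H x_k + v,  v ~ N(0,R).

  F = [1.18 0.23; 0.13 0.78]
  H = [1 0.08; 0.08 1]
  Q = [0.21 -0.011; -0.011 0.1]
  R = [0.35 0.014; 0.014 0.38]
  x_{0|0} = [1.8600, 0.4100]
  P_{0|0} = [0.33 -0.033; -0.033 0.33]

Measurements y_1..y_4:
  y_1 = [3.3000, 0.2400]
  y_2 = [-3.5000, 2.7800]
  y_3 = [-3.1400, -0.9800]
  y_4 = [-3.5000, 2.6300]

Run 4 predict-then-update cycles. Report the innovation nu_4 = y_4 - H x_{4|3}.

step 1: x^-=[2.2891, 0.5616]  P^-=[0.6690 0.0675; 0.0675 0.2997]  S=[1.0317 0.1594; 0.1594 0.6947]  K=[0.6498 0.0251; 0.0216 0.4342]  nu=[0.9660, -0.5047]  x^+=[2.9041, 0.3633]  P^+=[0.2278 0.0004; 0.0004 0.1652]
step 2: x^-=[3.5104, 0.6609]  P^-=[0.5361 0.0540; 0.0540 0.2045]  S=[0.8960 0.1276; 0.1276 0.5965]  K=[0.5982 0.0344; 0.0296 0.3437]  nu=[-7.0633, 1.8383]  x^+=[-0.6515, 1.0839]  P^+=[0.2095 0.0047; 0.0047 0.1306]
step 3: x^-=[-0.5195, 0.7607]  P^-=[0.5111 0.0490; 0.0490 0.1840]  S=[0.8702 0.1190; 0.1190 0.5751]  K=[0.5871 0.0349; 0.0294 0.3206]  nu=[-2.6813, -1.6992]  x^+=[-2.1532, 0.1370]  P^+=[0.2056 0.0050; 0.0050 0.1218]
step 4: x^-=[-2.5092, -0.1731]  P^-=[0.5054 0.0472; 0.0472 0.1786]  S=[0.8641 0.1162; 0.1162 0.5694]  K=[0.5846 0.0346; 0.0289 0.3144]  nu=[-0.9769, 3.0038]  x^+=[-2.9766, 0.7433]  P^+=[0.2047 0.0049; 0.0049 0.1195]

innov = [-0.9769, 3.0038]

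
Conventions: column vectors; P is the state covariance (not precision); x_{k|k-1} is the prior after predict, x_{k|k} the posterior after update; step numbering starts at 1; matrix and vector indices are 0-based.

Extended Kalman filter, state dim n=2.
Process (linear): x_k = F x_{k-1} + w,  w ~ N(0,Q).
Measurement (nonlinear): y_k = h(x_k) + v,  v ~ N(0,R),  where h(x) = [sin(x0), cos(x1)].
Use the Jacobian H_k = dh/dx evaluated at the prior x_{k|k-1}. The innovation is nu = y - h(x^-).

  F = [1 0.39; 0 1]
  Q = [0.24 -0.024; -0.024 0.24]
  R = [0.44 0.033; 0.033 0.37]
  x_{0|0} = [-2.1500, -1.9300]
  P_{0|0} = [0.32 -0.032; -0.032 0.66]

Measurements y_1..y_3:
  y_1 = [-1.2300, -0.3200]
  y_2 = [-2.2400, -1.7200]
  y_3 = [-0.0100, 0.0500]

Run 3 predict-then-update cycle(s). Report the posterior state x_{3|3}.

step 1: x^-=[-2.9027, -1.9300]  P^-=[0.6354 0.2014; 0.2014 0.9000]  H_jac=[-0.9716 0.0000; 0.0000 0.9362]  S=[1.0398 -0.1502; -0.1502 1.1588]  K=[-0.5811 0.0874; -0.0847 0.7161]  nu=[-0.9934, 0.0315]  x^+=[-2.3227, -1.8232]  P^+=[0.2602 0.0141; 0.0141 0.2800]
step 2: x^-=[-3.0338, -1.8232]  P^-=[0.5537 0.0993; 0.0993 0.5200]  H_jac=[-0.9942 0.0000; 0.0000 0.9683]  S=[0.9873 -0.0626; -0.0626 0.8576]  K=[-0.5530 0.0717; -0.0630 0.5826]  nu=[-2.1324, -1.4702]  x^+=[-1.9599, -2.5453]  P^+=[0.2424 0.0086; 0.0086 0.2205]
step 3: x^-=[-2.9526, -2.5453]  P^-=[0.5226 0.0705; 0.0705 0.4605]  H_jac=[-0.9822 0.0000; 0.0000 0.5616]  S=[0.9441 -0.0059; -0.0059 0.5152]  K=[-0.5432 0.0707; -0.0702 0.5011]  nu=[0.1779, 0.8774]  x^+=[-2.9872, -2.1181]  P^+=[0.2410 0.0146; 0.0146 0.3260]

x_post = [-2.9872, -2.1181]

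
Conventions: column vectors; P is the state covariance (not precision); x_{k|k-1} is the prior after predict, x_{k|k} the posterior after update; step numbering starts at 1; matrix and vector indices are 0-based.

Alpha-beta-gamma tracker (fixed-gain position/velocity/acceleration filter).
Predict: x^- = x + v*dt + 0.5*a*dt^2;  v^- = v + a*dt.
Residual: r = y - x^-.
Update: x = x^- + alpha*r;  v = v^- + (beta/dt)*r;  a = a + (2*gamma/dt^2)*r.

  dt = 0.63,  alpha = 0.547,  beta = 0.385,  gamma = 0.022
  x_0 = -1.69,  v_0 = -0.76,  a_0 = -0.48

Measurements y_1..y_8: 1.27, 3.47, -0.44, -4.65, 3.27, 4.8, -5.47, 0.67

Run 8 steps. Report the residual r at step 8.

step 1: x_pred=-2.2641  r=3.5341  x^+=-0.3309  v^+=1.0973  a^+=-0.0882
step 2: x_pred=0.3429  r=3.1271  x^+=2.0534  v^+=2.9528  a^+=0.2585
step 3: x_pred=3.9649  r=-4.4049  x^+=1.5554  v^+=0.4237  a^+=-0.2299
step 4: x_pred=1.7767  r=-6.4267  x^+=-1.7387  v^+=-3.6486  a^+=-0.9423
step 5: x_pred=-4.2243  r=7.4943  x^+=-0.1249  v^+=0.3376  a^+=-0.1115
step 6: x_pred=0.0656  r=4.7344  x^+=2.6553  v^+=3.1606  a^+=0.4133
step 7: x_pred=4.7285  r=-10.1985  x^+=-0.8501  v^+=-2.8115  a^+=-0.7173
step 8: x_pred=-2.7636  r=3.4336  x^+=-0.8854  v^+=-1.1650  a^+=-0.3366

resid = 3.4336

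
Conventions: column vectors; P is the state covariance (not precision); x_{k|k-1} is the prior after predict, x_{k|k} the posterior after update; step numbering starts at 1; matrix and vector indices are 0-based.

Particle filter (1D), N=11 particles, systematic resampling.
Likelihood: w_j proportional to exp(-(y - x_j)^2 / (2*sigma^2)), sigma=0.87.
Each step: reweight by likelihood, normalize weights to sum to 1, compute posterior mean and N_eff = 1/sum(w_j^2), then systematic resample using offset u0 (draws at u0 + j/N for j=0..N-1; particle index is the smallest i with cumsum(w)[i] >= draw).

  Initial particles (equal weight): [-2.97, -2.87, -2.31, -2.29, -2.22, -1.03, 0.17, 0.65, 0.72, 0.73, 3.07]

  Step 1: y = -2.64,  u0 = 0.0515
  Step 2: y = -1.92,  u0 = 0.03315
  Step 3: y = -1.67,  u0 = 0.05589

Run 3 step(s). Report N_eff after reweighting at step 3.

N_eff = 10.1813

step 1: w=[0.1928, 0.2001, 0.1928, 0.1911, 0.1844, 0.0374, 0.0011, 0.0002, 0.0001, 0.0001, 0.0000]  mean=-2.4770  Neff=5.3687  idx=[0, 0, 1, 1, 2, 2, 3, 3, 4, 4, 4]
step 2: w=[0.0566, 0.0566, 0.0646, 0.0646, 0.1060, 0.1060, 0.1071, 0.1071, 0.1105, 0.1105, 0.1105]  mean=-2.4229  Neff=10.3328  idx=[0, 2, 3, 4, 5, 6, 7, 8, 8, 9, 10]
step 3: w=[0.0439, 0.0518, 0.0518, 0.1024, 0.1024, 0.1041, 0.1041, 0.1099, 0.1099, 0.1099, 0.1099]  mean=-2.3533  Neff=10.1813  idx=[1, 2, 3, 4, 5, 6, 7, 8, 9, 9, 10]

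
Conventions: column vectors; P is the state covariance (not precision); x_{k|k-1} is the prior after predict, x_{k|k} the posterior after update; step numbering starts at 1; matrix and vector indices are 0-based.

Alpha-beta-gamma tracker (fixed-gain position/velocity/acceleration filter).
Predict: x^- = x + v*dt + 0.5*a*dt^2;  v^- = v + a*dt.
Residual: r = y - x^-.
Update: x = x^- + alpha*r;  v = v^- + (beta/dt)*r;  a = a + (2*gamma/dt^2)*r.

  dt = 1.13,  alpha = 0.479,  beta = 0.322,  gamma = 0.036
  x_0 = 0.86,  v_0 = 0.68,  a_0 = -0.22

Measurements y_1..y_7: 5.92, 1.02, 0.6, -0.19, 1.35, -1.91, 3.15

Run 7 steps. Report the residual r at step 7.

step 1: x_pred=1.4879  r=4.4321  x^+=3.6109  v^+=1.6943  a^+=0.0299
step 2: x_pred=5.5446  r=-4.5246  x^+=3.3773  v^+=0.4388  a^+=-0.2252
step 3: x_pred=3.7294  r=-3.1294  x^+=2.2304  v^+=-0.7074  a^+=-0.4017
step 4: x_pred=1.1746  r=-1.3646  x^+=0.5210  v^+=-1.5502  a^+=-0.4786
step 5: x_pred=-1.5363  r=2.8863  x^+=-0.1538  v^+=-1.2685  a^+=-0.3159
step 6: x_pred=-1.7889  r=-0.1211  x^+=-1.8469  v^+=-1.6600  a^+=-0.3227
step 7: x_pred=-3.9287  r=7.0787  x^+=-0.5380  v^+=-0.0075  a^+=0.0764

resid = 7.0787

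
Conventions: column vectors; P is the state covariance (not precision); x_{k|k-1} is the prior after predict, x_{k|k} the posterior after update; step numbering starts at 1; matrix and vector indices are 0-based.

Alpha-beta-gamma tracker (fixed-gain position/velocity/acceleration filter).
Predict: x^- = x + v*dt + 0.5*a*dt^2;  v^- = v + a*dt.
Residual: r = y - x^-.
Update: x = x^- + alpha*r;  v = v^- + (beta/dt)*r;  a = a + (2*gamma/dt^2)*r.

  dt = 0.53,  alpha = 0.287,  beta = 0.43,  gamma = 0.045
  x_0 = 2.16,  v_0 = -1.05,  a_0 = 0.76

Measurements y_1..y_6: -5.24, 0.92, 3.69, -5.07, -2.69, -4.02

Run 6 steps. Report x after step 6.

x_post = -2.4076

step 1: x_pred=1.7102  r=-6.9502  x^+=-0.2845  v^+=-6.2861  a^+=-1.4668
step 2: x_pred=-3.8221  r=4.7421  x^+=-2.4611  v^+=-3.2161  a^+=0.0525
step 3: x_pred=-4.1583  r=7.8483  x^+=-1.9058  v^+=3.1792  a^+=2.5671
step 4: x_pred=0.1397  r=-5.2097  x^+=-1.3555  v^+=0.3130  a^+=0.8979
step 5: x_pred=-1.0635  r=-1.6265  x^+=-1.5303  v^+=-0.5307  a^+=0.3768
step 6: x_pred=-1.7586  r=-2.2614  x^+=-2.4076  v^+=-2.1657  a^+=-0.3477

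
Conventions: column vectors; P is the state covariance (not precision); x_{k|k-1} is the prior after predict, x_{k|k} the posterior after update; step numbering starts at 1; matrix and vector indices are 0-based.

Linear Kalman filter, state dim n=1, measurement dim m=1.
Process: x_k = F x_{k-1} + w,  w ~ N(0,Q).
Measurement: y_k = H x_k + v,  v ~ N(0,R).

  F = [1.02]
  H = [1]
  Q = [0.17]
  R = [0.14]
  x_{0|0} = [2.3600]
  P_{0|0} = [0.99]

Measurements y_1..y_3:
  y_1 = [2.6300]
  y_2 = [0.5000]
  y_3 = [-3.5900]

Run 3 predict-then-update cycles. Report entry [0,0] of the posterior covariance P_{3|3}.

P_post[0,0] = 0.0921

step 1: x^-=[2.4072]  P^-=[1.2000]  S=[1.3400]  K=[0.8955]  nu=[0.2228]  x^+=[2.6067]  P^+=[0.1254]
step 2: x^-=[2.6589]  P^-=[0.3004]  S=[0.4404]  K=[0.6821]  nu=[-2.1589]  x^+=[1.1862]  P^+=[0.0955]
step 3: x^-=[1.2100]  P^-=[0.2694]  S=[0.4094]  K=[0.6580]  nu=[-4.8000]  x^+=[-1.9484]  P^+=[0.0921]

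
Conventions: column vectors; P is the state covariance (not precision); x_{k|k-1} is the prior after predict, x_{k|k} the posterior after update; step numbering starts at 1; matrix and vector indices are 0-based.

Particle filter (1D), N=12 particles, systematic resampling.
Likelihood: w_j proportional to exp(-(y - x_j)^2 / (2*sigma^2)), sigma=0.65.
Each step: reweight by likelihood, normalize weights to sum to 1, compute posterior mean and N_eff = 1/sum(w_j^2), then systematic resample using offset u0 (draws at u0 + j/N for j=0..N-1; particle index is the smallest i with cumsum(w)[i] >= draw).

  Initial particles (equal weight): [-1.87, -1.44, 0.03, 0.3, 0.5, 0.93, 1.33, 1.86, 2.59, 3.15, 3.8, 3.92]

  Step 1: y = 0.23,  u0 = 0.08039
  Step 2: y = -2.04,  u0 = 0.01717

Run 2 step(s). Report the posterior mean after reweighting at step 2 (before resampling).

step 1: w=[0.0014, 0.0098, 0.2543, 0.2651, 0.2446, 0.1493, 0.0637, 0.0115, 0.0004, 0.0000, 0.0000, 0.0000]  mean=0.4385  Neff=4.5188  idx=[2, 2, 2, 3, 3, 3, 4, 4, 4, 5, 5, 7]
step 2: w=[0.2517, 0.2517, 0.2517, 0.0615, 0.0615, 0.0615, 0.0194, 0.0194, 0.0194, 0.0012, 0.0012, 0.0000]  mean=0.1092  Neff=4.9383  idx=[0, 0, 0, 1, 1, 1, 2, 2, 2, 3, 4, 5]

post_mean = 0.1092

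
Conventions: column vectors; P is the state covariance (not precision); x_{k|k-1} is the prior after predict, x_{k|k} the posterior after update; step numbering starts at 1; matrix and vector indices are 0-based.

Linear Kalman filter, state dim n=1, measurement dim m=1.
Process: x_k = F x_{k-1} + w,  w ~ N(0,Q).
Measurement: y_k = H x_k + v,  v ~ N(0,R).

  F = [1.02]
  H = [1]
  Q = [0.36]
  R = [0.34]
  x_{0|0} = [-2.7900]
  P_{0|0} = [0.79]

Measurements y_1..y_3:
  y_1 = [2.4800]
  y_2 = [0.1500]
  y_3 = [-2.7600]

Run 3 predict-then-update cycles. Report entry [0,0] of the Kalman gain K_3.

K[0,0] = 0.6345

step 1: x^-=[-2.8458]  P^-=[1.1819]  S=[1.5219]  K=[0.7766]  nu=[5.3258]  x^+=[1.2902]  P^+=[0.2640]
step 2: x^-=[1.3160]  P^-=[0.6347]  S=[0.9747]  K=[0.6512]  nu=[-1.1660]  x^+=[0.5567]  P^+=[0.2214]
step 3: x^-=[0.5679]  P^-=[0.5903]  S=[0.9303]  K=[0.6345]  nu=[-3.3279]  x^+=[-1.5438]  P^+=[0.2157]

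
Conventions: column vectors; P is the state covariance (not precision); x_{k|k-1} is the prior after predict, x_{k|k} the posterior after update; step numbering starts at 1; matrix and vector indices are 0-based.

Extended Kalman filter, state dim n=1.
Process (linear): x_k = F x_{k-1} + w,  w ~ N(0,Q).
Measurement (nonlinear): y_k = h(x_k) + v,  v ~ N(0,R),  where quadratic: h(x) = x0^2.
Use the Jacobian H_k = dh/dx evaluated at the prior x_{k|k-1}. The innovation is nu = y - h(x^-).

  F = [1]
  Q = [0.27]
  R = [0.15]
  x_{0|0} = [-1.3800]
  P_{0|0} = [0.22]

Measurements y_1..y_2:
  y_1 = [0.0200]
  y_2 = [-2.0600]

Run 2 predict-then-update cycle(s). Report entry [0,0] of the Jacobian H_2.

step 1: x^-=[-1.3800]  P^-=[0.4900]  H_jac=[-2.7600]  S=[3.8826]  K=[-0.3483]  nu=[-1.8844]  x^+=[-0.7236]  P^+=[0.0189]
step 2: x^-=[-0.7236]  P^-=[0.2889]  H_jac=[-1.4472]  S=[0.7552]  K=[-0.5537]  nu=[-2.5836]  x^+=[0.7070]  P^+=[0.0574]

H_jac[0,0] = -1.4472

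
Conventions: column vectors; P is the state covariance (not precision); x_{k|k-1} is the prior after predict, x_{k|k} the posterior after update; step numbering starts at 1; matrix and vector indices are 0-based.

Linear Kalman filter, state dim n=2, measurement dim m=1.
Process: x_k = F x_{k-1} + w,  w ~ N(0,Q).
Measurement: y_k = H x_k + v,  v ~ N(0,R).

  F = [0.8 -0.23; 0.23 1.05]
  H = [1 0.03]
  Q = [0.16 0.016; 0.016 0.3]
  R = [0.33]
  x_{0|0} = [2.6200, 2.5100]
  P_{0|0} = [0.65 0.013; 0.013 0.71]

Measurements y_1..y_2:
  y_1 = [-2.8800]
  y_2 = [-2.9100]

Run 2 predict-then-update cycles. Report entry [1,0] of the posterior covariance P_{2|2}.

step 1: x^-=[1.5187, 3.2381]  P^-=[0.6088 -0.0256; -0.0256 1.1234]  S=[0.9382]  K=[0.6480; 0.0086]  nu=[-4.4958]  x^+=[-1.3947, 3.1994]  P^+=[0.2148 -0.0309; -0.0309 1.1234]
step 2: x^-=[-1.8516, 3.0386]  P^-=[0.3682 -0.2401; -0.2401 1.5350]  S=[0.6852]  K=[0.5269; -0.2831]  nu=[-1.1495]  x^+=[-2.4573, 3.3641]  P^+=[0.1780 -0.1378; -0.1378 1.4800]

P_post[1,0] = -0.1378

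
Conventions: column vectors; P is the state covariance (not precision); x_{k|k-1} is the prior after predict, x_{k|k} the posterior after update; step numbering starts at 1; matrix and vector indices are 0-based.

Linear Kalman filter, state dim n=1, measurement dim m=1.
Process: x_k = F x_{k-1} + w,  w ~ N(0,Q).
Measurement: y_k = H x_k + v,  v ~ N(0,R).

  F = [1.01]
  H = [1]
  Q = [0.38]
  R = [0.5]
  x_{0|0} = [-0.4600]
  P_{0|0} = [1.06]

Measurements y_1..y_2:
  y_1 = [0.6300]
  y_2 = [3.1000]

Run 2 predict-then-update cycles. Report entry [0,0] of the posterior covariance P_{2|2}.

step 1: x^-=[-0.4646]  P^-=[1.4613]  S=[1.9613]  K=[0.7451]  nu=[1.0946]  x^+=[0.3510]  P^+=[0.3725]
step 2: x^-=[0.3545]  P^-=[0.7600]  S=[1.2600]  K=[0.6032]  nu=[2.7455]  x^+=[2.0105]  P^+=[0.3016]

P_post[0,0] = 0.3016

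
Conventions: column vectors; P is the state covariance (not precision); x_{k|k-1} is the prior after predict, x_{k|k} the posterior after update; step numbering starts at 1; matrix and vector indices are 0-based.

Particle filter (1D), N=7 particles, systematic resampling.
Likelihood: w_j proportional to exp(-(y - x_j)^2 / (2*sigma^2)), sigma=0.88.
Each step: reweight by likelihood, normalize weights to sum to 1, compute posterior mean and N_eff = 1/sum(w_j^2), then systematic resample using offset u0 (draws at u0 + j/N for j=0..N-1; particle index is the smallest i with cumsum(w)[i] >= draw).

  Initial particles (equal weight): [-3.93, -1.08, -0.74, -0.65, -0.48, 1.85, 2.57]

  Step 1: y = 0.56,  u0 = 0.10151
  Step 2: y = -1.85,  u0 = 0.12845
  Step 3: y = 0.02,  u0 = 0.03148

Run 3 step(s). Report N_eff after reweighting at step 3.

step 1: w=[0.0000, 0.0971, 0.1852, 0.2143, 0.2743, 0.1884, 0.0406]  mean=-0.0601  Neff=4.9488  idx=[2, 2, 3, 4, 4, 5, 5]
step 2: w=[0.2384, 0.2384, 0.2085, 0.1572, 0.1572, 0.0001, 0.0001]  mean=-0.6391  Neff=4.8398  idx=[0, 1, 1, 2, 3, 4, 4]
step 3: w=[0.1283, 0.1283, 0.1283, 0.1394, 0.1585, 0.1585, 0.1585]  mean=-0.6038  Neff=6.9328  idx=[0, 1, 2, 3, 4, 5, 6]

N_eff = 6.9328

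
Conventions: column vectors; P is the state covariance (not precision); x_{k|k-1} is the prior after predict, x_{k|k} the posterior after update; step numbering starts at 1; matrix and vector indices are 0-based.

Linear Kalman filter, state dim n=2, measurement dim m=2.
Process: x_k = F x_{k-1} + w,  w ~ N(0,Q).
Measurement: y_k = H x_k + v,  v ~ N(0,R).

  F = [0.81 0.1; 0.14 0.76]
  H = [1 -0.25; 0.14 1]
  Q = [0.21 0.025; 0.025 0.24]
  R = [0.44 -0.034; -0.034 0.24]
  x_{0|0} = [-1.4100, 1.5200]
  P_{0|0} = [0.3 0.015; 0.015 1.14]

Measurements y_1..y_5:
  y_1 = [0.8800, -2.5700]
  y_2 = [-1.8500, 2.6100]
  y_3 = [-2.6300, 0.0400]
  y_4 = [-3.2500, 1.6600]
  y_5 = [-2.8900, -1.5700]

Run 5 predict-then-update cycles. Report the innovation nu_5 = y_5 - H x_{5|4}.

innov = [-1.5189, -2.0163]

step 1: x^-=[-0.9901, 0.9578]  P^-=[0.4207 0.1551; 0.1551 0.9075]  S=[0.8398 -0.0523; -0.0523 1.1992]  K=[0.4671 0.1988; -0.0373 0.7733]  nu=[2.1096, -3.3892]  x^+=[-0.6786, -1.7416]  P^+=[0.1997 0.0039; 0.0039 0.1863]
step 2: x^-=[-0.7238, -1.4186]  P^-=[0.3435 0.0642; 0.0642 0.3524]  S=[0.7734 -0.0120; -0.0120 0.6171]  K=[0.4264 0.1903; -0.0217 0.5852]  nu=[-1.4808, 4.1300]  x^+=[-0.5691, 1.0303]  P^+=[0.1825 0.0056; 0.0056 0.1404]
step 3: x^-=[-0.3579, 0.7033]  P^-=[0.3321 0.0599; 0.0599 0.3259]  S=[0.7625 -0.0112; -0.0112 0.5891]  K=[0.4186 0.1885; -0.0200 0.5670]  nu=[-2.0963, -0.6132]  x^+=[-1.3511, 0.3975]  P^+=[0.1793 0.0059; 0.0059 0.1359]
step 4: x^-=[-1.0546, 0.1130]  P^-=[0.3299 0.0594; 0.0594 0.3233]  S=[0.7604 -0.0113; -0.0113 0.5864]  K=[0.4171 0.1881; -0.0198 0.5651]  nu=[-2.1671, 1.6947]  x^+=[-1.6399, 1.1135]  P^+=[0.1786 0.0060; 0.0060 0.1355]
step 5: x^-=[-1.2169, 0.6167]  P^-=[0.3295 0.0593; 0.0593 0.3230]  S=[0.7601 -0.0114; -0.0114 0.5861]  K=[0.4169 0.1880; -0.0198 0.5649]  nu=[-1.5189, -2.0163]  x^+=[-2.2292, -0.4924]  P^+=[0.1785 0.0060; 0.0060 0.1354]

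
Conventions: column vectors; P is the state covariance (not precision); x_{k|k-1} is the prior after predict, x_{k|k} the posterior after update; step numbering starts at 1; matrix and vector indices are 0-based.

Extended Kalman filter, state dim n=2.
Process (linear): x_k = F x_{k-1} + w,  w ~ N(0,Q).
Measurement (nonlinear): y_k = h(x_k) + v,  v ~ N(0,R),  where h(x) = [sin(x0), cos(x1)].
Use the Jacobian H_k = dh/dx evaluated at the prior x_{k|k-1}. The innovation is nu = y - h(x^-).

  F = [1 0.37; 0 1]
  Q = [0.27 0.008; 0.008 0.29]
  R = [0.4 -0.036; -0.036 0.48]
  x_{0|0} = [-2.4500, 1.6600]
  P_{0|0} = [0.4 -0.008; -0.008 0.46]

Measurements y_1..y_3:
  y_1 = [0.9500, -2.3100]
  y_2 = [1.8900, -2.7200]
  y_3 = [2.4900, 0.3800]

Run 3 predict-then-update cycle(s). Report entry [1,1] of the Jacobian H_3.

step 1: x^-=[-1.8358, 1.6600]  P^-=[0.7271 0.1702; 0.1702 0.7500]  H_jac=[-0.2619 0.0000; 0.0000 -0.9960]  S=[0.4499 0.0084; 0.0084 1.2240]  K=[-0.4208 -0.1356; -0.0877 -0.6097]  nu=[1.9151, -2.2209]  x^+=[-2.3404, 2.8461]  P^+=[0.6239 0.0501; 0.0501 0.2906]
step 2: x^-=[-1.2874, 2.8461]  P^-=[0.9708 0.1657; 0.1657 0.5806]  H_jac=[0.2797 0.0000; 0.0000 -0.2912]  S=[0.4759 -0.0495; -0.0495 0.5292]  K=[0.5665 -0.0382; 0.0648 -0.3134]  nu=[2.8501, -1.7633]  x^+=[0.3946, 3.5834]  P^+=[0.8152 0.1330; 0.1330 0.5246]
step 3: x^-=[1.7204, 3.5834]  P^-=[1.2554 0.3351; 0.3351 0.8146]  H_jac=[-0.1491 0.0000; 0.0000 0.4276]  S=[0.4279 -0.0574; -0.0574 0.6289]  K=[-0.4119 0.1902; -0.0430 0.5499]  nu=[1.5012, 1.2840]  x^+=[1.3464, 4.2248]  P^+=[1.1511 0.2483; 0.2483 0.6210]

H_jac[1,1] = 0.4276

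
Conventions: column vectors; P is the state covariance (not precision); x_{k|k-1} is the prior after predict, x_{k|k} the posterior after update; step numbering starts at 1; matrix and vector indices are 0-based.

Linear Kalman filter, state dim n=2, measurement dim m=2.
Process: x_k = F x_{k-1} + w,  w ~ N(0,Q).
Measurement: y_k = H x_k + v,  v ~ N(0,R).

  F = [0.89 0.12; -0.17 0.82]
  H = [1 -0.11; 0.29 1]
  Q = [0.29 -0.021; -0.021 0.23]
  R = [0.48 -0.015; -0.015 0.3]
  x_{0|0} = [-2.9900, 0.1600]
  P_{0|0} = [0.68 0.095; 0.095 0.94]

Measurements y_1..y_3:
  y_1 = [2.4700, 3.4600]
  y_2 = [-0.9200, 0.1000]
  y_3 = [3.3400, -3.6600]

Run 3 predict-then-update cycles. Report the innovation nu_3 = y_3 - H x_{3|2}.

step 1: x^-=[-2.6419, 0.6395]  P^-=[0.8625 0.0360; 0.0360 0.8552]  S=[1.3449 0.1759; 0.1759 1.2486]  K=[0.6198 0.1418; -0.1364 0.7125]  nu=[5.1822, 3.5867]  x^+=[1.0787, 2.4883]  P^+=[0.2898 -0.0508; -0.0508 0.2305]
step 2: x^-=[1.2587, 1.8570]  P^-=[0.5120 -0.0782; -0.0782 0.4075]  S=[1.0141 0.0130; 0.0130 0.7052]  K=[0.5122 0.0903; -0.1283 0.5481]  nu=[-1.9744, -2.1220]  x^+=[0.0558, 0.9473]  P^+=[0.2390 -0.0499; -0.0499 0.1808]
step 3: x^-=[0.1634, 0.7673]  P^-=[0.4713 -0.0748; -0.0748 0.3724]  S=[0.9722 0.0083; 0.0083 0.6687]  K=[0.4925 0.0864; -0.1235 0.5260]  nu=[3.2610, -4.4747]  x^+=[1.3825, -1.9895]  P^+=[0.2298 -0.0481; -0.0481 0.1736]

innov = [3.2610, -4.4747]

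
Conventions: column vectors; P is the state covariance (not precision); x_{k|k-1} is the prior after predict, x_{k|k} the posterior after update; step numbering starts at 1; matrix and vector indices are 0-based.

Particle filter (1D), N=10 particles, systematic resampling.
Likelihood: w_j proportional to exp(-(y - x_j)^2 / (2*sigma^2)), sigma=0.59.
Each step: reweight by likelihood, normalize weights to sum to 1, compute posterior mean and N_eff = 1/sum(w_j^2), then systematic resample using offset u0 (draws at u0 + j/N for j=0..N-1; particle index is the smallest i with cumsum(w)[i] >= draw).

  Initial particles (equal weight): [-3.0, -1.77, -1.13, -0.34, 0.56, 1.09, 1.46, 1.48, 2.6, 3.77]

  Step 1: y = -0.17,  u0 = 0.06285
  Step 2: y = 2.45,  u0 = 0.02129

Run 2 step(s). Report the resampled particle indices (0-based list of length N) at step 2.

resampled_idx = [7, 8, 9, 9, 9, 9, 9, 9, 9, 9]

step 1: w=[0.0000, 0.0136, 0.1431, 0.5157, 0.2500, 0.0550, 0.0118, 0.0108, 0.0000, 0.0000]  mean=-0.1279  Neff=2.8376  idx=[2, 3, 3, 3, 3, 3, 3, 4, 4, 5]
step 2: w=[0.0000, 0.0002, 0.0002, 0.0002, 0.0002, 0.0002, 0.0002, 0.0720, 0.0720, 0.8549]  mean=1.0122  Neff=1.3490  idx=[7, 8, 9, 9, 9, 9, 9, 9, 9, 9]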